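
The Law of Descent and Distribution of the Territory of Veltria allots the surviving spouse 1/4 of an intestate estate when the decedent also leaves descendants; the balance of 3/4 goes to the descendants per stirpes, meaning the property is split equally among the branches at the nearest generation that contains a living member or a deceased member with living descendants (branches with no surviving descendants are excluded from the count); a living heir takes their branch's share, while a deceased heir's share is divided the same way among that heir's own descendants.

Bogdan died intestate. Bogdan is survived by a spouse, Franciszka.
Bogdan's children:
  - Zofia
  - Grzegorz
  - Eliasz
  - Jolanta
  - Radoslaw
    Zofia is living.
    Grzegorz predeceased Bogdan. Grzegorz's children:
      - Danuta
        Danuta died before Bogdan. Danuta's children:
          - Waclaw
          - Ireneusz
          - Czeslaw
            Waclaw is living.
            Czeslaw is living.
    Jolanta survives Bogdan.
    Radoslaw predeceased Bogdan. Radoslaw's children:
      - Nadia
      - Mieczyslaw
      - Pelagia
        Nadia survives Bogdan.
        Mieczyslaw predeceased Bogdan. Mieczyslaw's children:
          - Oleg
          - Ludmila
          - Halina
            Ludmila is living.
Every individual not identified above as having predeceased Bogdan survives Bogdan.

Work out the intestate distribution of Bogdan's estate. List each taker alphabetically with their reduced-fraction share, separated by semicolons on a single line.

Czeslaw 1/20; Eliasz 3/20; Franciszka 1/4; Halina 1/60; Ireneusz 1/20; Jolanta 3/20; Ludmila 1/60; Nadia 1/20; Oleg 1/60; Pelagia 1/20; Waclaw 1/20; Zofia 3/20

Franciszka, as surviving spouse, takes 1/4.
The remaining 3/4 passes to Bogdan's descendants per stirpes.
The 3/4 is divided into 5 equal shares of 3/20 among Zofia, Grzegorz, Eliasz, Jolanta, Radoslaw.
Zofia is living and takes 3/20.
Grzegorz predeceased; the 3/20 allotted to Grzegorz's branch passes to Grzegorz's issue by representation.
Danuta's line is the sole branch at this level, so the full 3/20 passes to Danuta's issue by representation.
The 3/20 is divided into 3 equal shares of 1/20 among Waclaw, Ireneusz, Czeslaw.
Waclaw is living and takes 1/20.
Ireneusz is living and takes 1/20.
Czeslaw is living and takes 1/20.
Eliasz is living and takes 3/20.
Jolanta is living and takes 3/20.
Radoslaw predeceased; the 3/20 allotted to Radoslaw's branch passes to Radoslaw's issue by representation.
The 3/20 is divided into 3 equal shares of 1/20 among Nadia, Mieczyslaw, Pelagia.
Nadia is living and takes 1/20.
Mieczyslaw predeceased; the 1/20 allotted to Mieczyslaw's branch passes to Mieczyslaw's issue by representation.
The 1/20 is divided into 3 equal shares of 1/60 among Oleg, Ludmila, Halina.
Oleg is living and takes 1/60.
Ludmila is living and takes 1/60.
Halina is living and takes 1/60.
Pelagia is living and takes 1/20.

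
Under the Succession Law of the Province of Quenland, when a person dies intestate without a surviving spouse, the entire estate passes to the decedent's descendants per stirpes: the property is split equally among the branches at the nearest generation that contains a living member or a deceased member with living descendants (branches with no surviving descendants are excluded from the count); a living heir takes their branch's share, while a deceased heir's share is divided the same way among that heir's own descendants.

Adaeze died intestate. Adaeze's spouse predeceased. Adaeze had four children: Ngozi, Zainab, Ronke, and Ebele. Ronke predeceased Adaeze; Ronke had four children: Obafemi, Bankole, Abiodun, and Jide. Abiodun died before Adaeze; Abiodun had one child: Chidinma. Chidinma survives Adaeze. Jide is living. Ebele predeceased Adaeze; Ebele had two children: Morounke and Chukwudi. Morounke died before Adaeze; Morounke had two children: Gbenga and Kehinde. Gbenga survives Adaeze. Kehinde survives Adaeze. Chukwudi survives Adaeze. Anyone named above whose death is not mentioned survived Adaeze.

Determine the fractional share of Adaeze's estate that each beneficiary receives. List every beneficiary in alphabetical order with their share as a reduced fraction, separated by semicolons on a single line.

There is no surviving spouse, so the entire estate passes to Adaeze's descendants per stirpes.
The estate is divided into 4 equal shares of 1/4 among Ngozi, Zainab, Ronke, Ebele.
Ngozi is living and takes 1/4.
Zainab is living and takes 1/4.
Ronke predeceased; the 1/4 allotted to Ronke's branch passes to Ronke's issue by representation.
The 1/4 is divided into 4 equal shares of 1/16 among Obafemi, Bankole, Abiodun, Jide.
Obafemi is living and takes 1/16.
Bankole is living and takes 1/16.
Abiodun predeceased; the 1/16 allotted to Abiodun's branch passes to Abiodun's issue by representation.
Chidinma is the sole taker at this level and receives the full 1/16.
Jide is living and takes 1/16.
Ebele predeceased; the 1/4 allotted to Ebele's branch passes to Ebele's issue by representation.
The 1/4 is divided into 2 equal shares of 1/8 among Morounke, Chukwudi.
Morounke predeceased; the 1/8 allotted to Morounke's branch passes to Morounke's issue by representation.
The 1/8 is divided into 2 equal shares of 1/16 among Gbenga, Kehinde.
Gbenga is living and takes 1/16.
Kehinde is living and takes 1/16.
Chukwudi is living and takes 1/8.

Bankole 1/16; Chidinma 1/16; Chukwudi 1/8; Gbenga 1/16; Jide 1/16; Kehinde 1/16; Ngozi 1/4; Obafemi 1/16; Zainab 1/4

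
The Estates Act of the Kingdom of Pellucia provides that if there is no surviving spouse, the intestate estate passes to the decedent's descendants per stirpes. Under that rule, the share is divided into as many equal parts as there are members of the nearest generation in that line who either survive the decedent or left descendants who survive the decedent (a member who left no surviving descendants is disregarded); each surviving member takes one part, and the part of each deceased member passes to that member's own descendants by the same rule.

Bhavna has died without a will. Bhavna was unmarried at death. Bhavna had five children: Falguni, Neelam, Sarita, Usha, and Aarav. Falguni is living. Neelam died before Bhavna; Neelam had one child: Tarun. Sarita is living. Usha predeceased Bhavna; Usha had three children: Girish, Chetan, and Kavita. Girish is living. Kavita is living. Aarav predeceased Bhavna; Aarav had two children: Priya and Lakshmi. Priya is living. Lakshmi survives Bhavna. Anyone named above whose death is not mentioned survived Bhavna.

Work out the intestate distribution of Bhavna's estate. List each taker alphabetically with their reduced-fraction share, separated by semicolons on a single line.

There is no surviving spouse, so the entire estate passes to Bhavna's descendants per stirpes.
The estate is divided into 5 equal shares of 1/5 among Falguni, Neelam, Sarita, Usha, Aarav.
Falguni is living and takes 1/5.
Neelam predeceased; the 1/5 allotted to Neelam's branch passes to Neelam's issue by representation.
Tarun is the sole taker at this level and receives the full 1/5.
Sarita is living and takes 1/5.
Usha predeceased; the 1/5 allotted to Usha's branch passes to Usha's issue by representation.
The 1/5 is divided into 3 equal shares of 1/15 among Girish, Chetan, Kavita.
Girish is living and takes 1/15.
Chetan is living and takes 1/15.
Kavita is living and takes 1/15.
Aarav predeceased; the 1/5 allotted to Aarav's branch passes to Aarav's issue by representation.
The 1/5 is divided into 2 equal shares of 1/10 among Priya, Lakshmi.
Priya is living and takes 1/10.
Lakshmi is living and takes 1/10.

Chetan 1/15; Falguni 1/5; Girish 1/15; Kavita 1/15; Lakshmi 1/10; Priya 1/10; Sarita 1/5; Tarun 1/5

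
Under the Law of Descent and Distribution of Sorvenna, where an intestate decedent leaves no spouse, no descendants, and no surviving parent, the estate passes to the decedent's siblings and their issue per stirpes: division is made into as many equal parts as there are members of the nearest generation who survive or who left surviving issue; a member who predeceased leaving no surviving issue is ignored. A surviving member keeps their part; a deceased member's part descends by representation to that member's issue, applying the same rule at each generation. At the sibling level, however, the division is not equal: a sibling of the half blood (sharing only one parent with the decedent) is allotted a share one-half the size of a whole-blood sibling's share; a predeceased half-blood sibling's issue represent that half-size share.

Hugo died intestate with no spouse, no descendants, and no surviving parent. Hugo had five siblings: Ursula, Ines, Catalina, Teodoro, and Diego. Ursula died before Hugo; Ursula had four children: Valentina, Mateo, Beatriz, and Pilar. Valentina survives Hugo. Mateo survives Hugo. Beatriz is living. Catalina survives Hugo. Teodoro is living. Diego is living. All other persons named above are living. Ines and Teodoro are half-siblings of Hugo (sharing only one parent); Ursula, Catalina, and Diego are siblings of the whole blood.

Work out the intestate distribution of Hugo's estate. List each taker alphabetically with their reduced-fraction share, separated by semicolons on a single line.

Beatriz 1/16; Catalina 1/4; Diego 1/4; Ines 1/8; Mateo 1/16; Pilar 1/16; Teodoro 1/8; Valentina 1/16

No spouse, descendants, or parent survives, so the estate passes to Hugo's siblings per stirpes.
Half-blood siblings count for one-half the weight of whole-blood siblings at the initial division.
Dividing 1 in proportion to weights (total weight 4): Ursula (weight 1) → 1/4; Ines (weight 1/2) → 1/8; Catalina (weight 1) → 1/4; Teodoro (weight 1/2) → 1/8; Diego (weight 1) → 1/4.
Ursula predeceased; the 1/4 allotted to Ursula's branch passes to Ursula's issue by representation.
The 1/4 is divided into 4 equal shares of 1/16 among Valentina, Mateo, Beatriz, Pilar.
Valentina is living and takes 1/16.
Mateo is living and takes 1/16.
Beatriz is living and takes 1/16.
Pilar is living and takes 1/16.
Ines is living and takes 1/8.
Catalina is living and takes 1/4.
Teodoro is living and takes 1/8.
Diego is living and takes 1/4.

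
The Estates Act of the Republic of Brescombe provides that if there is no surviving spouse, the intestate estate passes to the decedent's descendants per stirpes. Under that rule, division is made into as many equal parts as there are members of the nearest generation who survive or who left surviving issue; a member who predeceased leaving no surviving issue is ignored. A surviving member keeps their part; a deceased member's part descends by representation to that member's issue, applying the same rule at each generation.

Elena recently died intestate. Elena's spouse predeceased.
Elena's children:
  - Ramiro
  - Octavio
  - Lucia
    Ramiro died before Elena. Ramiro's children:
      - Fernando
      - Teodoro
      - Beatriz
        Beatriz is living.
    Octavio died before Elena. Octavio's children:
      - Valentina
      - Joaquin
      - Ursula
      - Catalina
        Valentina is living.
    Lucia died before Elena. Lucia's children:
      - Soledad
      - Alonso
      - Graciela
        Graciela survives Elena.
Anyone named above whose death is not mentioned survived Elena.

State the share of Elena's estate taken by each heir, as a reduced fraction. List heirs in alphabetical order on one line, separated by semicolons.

Alonso 1/9; Beatriz 1/9; Catalina 1/12; Fernando 1/9; Graciela 1/9; Joaquin 1/12; Soledad 1/9; Teodoro 1/9; Ursula 1/12; Valentina 1/12

There is no surviving spouse, so the entire estate passes to Elena's descendants per stirpes.
The estate is divided into 3 equal shares of 1/3 among Ramiro, Octavio, Lucia.
Ramiro predeceased; the 1/3 allotted to Ramiro's branch passes to Ramiro's issue by representation.
The 1/3 is divided into 3 equal shares of 1/9 among Fernando, Teodoro, Beatriz.
Fernando is living and takes 1/9.
Teodoro is living and takes 1/9.
Beatriz is living and takes 1/9.
Octavio predeceased; the 1/3 allotted to Octavio's branch passes to Octavio's issue by representation.
The 1/3 is divided into 4 equal shares of 1/12 among Valentina, Joaquin, Ursula, Catalina.
Valentina is living and takes 1/12.
Joaquin is living and takes 1/12.
Ursula is living and takes 1/12.
Catalina is living and takes 1/12.
Lucia predeceased; the 1/3 allotted to Lucia's branch passes to Lucia's issue by representation.
The 1/3 is divided into 3 equal shares of 1/9 among Soledad, Alonso, Graciela.
Soledad is living and takes 1/9.
Alonso is living and takes 1/9.
Graciela is living and takes 1/9.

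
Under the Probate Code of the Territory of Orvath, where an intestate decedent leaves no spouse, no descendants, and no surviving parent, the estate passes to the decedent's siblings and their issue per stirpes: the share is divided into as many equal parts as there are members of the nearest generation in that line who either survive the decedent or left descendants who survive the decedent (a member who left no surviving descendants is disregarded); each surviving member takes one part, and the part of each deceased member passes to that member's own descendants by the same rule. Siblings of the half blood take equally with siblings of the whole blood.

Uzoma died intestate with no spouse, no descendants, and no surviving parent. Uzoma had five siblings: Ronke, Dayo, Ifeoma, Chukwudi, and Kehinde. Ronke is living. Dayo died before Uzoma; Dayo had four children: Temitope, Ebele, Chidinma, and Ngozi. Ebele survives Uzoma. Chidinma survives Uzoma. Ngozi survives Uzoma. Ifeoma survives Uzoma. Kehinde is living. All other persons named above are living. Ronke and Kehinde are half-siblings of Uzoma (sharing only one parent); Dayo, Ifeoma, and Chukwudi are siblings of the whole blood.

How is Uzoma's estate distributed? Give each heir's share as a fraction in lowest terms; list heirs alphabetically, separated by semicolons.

Chidinma 1/20; Chukwudi 1/5; Ebele 1/20; Ifeoma 1/5; Kehinde 1/5; Ngozi 1/20; Ronke 1/5; Temitope 1/20

No spouse, descendants, or parent survives, so the estate passes to Uzoma's siblings per stirpes.
Half-blood and whole-blood siblings take equally under the stated rule.
The estate is divided into 5 equal shares of 1/5 among Ronke, Dayo, Ifeoma, Chukwudi, Kehinde.
Ronke is living and takes 1/5.
Dayo predeceased; the 1/5 allotted to Dayo's branch passes to Dayo's issue by representation.
The 1/5 is divided into 4 equal shares of 1/20 among Temitope, Ebele, Chidinma, Ngozi.
Temitope is living and takes 1/20.
Ebele is living and takes 1/20.
Chidinma is living and takes 1/20.
Ngozi is living and takes 1/20.
Ifeoma is living and takes 1/5.
Chukwudi is living and takes 1/5.
Kehinde is living and takes 1/5.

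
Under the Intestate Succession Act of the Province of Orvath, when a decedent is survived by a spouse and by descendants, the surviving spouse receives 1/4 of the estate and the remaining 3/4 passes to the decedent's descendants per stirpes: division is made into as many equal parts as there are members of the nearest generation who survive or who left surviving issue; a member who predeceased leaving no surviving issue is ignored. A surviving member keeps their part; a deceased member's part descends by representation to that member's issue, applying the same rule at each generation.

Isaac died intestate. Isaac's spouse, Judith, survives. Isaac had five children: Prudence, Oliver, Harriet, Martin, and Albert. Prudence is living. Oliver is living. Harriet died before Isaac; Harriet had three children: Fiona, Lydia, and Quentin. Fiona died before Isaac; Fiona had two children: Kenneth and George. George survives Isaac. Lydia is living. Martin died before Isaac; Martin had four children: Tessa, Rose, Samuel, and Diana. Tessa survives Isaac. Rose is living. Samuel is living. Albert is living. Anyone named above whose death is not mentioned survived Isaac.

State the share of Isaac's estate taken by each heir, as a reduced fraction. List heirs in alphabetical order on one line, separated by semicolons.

Albert 3/20; Diana 3/80; George 1/40; Judith 1/4; Kenneth 1/40; Lydia 1/20; Oliver 3/20; Prudence 3/20; Quentin 1/20; Rose 3/80; Samuel 3/80; Tessa 3/80

Judith, as surviving spouse, takes 1/4.
The remaining 3/4 passes to Isaac's descendants per stirpes.
The 3/4 is divided into 5 equal shares of 3/20 among Prudence, Oliver, Harriet, Martin, Albert.
Prudence is living and takes 3/20.
Oliver is living and takes 3/20.
Harriet predeceased; the 3/20 allotted to Harriet's branch passes to Harriet's issue by representation.
The 3/20 is divided into 3 equal shares of 1/20 among Fiona, Lydia, Quentin.
Fiona predeceased; the 1/20 allotted to Fiona's branch passes to Fiona's issue by representation.
The 1/20 is divided into 2 equal shares of 1/40 among Kenneth, George.
Kenneth is living and takes 1/40.
George is living and takes 1/40.
Lydia is living and takes 1/20.
Quentin is living and takes 1/20.
Martin predeceased; the 3/20 allotted to Martin's branch passes to Martin's issue by representation.
The 3/20 is divided into 4 equal shares of 3/80 among Tessa, Rose, Samuel, Diana.
Tessa is living and takes 3/80.
Rose is living and takes 3/80.
Samuel is living and takes 3/80.
Diana is living and takes 3/80.
Albert is living and takes 3/20.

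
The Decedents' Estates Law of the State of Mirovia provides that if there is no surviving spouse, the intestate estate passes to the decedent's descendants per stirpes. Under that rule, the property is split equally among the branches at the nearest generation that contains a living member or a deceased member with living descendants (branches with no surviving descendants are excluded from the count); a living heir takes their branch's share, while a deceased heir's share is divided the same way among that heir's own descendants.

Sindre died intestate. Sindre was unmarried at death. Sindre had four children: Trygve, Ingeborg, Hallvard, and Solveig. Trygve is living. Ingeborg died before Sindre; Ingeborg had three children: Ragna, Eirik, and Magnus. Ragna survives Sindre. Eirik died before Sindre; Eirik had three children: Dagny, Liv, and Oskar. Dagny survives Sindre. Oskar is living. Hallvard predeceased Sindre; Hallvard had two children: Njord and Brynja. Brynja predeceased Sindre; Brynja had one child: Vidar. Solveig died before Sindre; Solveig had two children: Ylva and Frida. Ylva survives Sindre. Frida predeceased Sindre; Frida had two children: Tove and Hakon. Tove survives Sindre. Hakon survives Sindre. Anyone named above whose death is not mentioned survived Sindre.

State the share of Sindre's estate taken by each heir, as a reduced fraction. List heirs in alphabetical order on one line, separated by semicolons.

There is no surviving spouse, so the entire estate passes to Sindre's descendants per stirpes.
The estate is divided into 4 equal shares of 1/4 among Trygve, Ingeborg, Hallvard, Solveig.
Trygve is living and takes 1/4.
Ingeborg predeceased; the 1/4 allotted to Ingeborg's branch passes to Ingeborg's issue by representation.
The 1/4 is divided into 3 equal shares of 1/12 among Ragna, Eirik, Magnus.
Ragna is living and takes 1/12.
Eirik predeceased; the 1/12 allotted to Eirik's branch passes to Eirik's issue by representation.
The 1/12 is divided into 3 equal shares of 1/36 among Dagny, Liv, Oskar.
Dagny is living and takes 1/36.
Liv is living and takes 1/36.
Oskar is living and takes 1/36.
Magnus is living and takes 1/12.
Hallvard predeceased; the 1/4 allotted to Hallvard's branch passes to Hallvard's issue by representation.
The 1/4 is divided into 2 equal shares of 1/8 among Njord, Brynja.
Njord is living and takes 1/8.
Brynja predeceased; the 1/8 allotted to Brynja's branch passes to Brynja's issue by representation.
Vidar is the sole taker at this level and receives the full 1/8.
Solveig predeceased; the 1/4 allotted to Solveig's branch passes to Solveig's issue by representation.
The 1/4 is divided into 2 equal shares of 1/8 among Ylva, Frida.
Ylva is living and takes 1/8.
Frida predeceased; the 1/8 allotted to Frida's branch passes to Frida's issue by representation.
The 1/8 is divided into 2 equal shares of 1/16 among Tove, Hakon.
Tove is living and takes 1/16.
Hakon is living and takes 1/16.

Dagny 1/36; Hakon 1/16; Liv 1/36; Magnus 1/12; Njord 1/8; Oskar 1/36; Ragna 1/12; Tove 1/16; Trygve 1/4; Vidar 1/8; Ylva 1/8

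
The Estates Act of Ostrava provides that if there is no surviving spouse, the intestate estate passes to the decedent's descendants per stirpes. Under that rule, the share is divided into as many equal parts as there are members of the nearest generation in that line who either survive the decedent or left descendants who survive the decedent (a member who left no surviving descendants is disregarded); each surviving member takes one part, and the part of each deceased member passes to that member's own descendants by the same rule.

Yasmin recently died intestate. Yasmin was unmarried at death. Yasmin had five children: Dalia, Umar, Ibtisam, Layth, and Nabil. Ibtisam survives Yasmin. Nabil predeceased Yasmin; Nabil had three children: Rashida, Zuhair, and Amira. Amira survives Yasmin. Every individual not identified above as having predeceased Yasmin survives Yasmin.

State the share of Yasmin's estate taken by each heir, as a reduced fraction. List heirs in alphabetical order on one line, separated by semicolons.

There is no surviving spouse, so the entire estate passes to Yasmin's descendants per stirpes.
The estate is divided into 5 equal shares of 1/5 among Dalia, Umar, Ibtisam, Layth, Nabil.
Dalia is living and takes 1/5.
Umar is living and takes 1/5.
Ibtisam is living and takes 1/5.
Layth is living and takes 1/5.
Nabil predeceased; the 1/5 allotted to Nabil's branch passes to Nabil's issue by representation.
The 1/5 is divided into 3 equal shares of 1/15 among Rashida, Zuhair, Amira.
Rashida is living and takes 1/15.
Zuhair is living and takes 1/15.
Amira is living and takes 1/15.

Amira 1/15; Dalia 1/5; Ibtisam 1/5; Layth 1/5; Rashida 1/15; Umar 1/5; Zuhair 1/15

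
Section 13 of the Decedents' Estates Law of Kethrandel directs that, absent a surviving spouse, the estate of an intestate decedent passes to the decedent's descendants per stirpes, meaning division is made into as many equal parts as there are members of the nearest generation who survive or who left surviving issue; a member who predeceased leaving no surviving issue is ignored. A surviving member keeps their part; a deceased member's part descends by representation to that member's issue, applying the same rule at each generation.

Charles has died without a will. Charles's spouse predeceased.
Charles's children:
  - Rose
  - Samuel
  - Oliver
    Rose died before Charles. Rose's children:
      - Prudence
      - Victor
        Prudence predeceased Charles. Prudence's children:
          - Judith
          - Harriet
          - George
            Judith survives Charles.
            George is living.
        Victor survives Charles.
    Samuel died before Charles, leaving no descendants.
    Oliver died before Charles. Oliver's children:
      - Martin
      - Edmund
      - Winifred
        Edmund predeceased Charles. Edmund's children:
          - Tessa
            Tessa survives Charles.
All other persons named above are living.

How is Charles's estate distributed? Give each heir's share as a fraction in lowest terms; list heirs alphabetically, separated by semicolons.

There is no surviving spouse, so the entire estate passes to Charles's descendants per stirpes.
Samuel left no surviving issue, so that branch lapses and is disregarded.
The estate is divided into 2 equal shares of 1/2 among Rose, Oliver.
Rose predeceased; the 1/2 allotted to Rose's branch passes to Rose's issue by representation.
The 1/2 is divided into 2 equal shares of 1/4 among Prudence, Victor.
Prudence predeceased; the 1/4 allotted to Prudence's branch passes to Prudence's issue by representation.
The 1/4 is divided into 3 equal shares of 1/12 among Judith, Harriet, George.
Judith is living and takes 1/12.
Harriet is living and takes 1/12.
George is living and takes 1/12.
Victor is living and takes 1/4.
Oliver predeceased; the 1/2 allotted to Oliver's branch passes to Oliver's issue by representation.
The 1/2 is divided into 3 equal shares of 1/6 among Martin, Edmund, Winifred.
Martin is living and takes 1/6.
Edmund predeceased; the 1/6 allotted to Edmund's branch passes to Edmund's issue by representation.
Tessa is the sole taker at this level and receives the full 1/6.
Winifred is living and takes 1/6.

George 1/12; Harriet 1/12; Judith 1/12; Martin 1/6; Tessa 1/6; Victor 1/4; Winifred 1/6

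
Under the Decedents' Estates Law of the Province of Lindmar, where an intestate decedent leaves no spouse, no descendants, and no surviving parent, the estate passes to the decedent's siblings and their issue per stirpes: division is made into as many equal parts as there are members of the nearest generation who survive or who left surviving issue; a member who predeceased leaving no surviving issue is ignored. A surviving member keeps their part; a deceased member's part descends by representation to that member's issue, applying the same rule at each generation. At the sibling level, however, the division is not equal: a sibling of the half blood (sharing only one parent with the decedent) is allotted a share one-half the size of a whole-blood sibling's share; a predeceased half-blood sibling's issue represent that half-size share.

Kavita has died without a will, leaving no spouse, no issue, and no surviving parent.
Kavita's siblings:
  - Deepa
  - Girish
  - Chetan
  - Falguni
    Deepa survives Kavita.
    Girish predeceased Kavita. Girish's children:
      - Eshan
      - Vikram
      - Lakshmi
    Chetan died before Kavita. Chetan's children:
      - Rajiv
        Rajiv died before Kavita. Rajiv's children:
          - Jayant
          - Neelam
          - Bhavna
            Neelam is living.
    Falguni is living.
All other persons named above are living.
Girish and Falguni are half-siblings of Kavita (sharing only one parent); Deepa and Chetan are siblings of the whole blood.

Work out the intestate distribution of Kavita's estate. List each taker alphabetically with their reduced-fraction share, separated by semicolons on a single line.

No spouse, descendants, or parent survives, so the estate passes to Kavita's siblings per stirpes.
Half-blood siblings count for one-half the weight of whole-blood siblings at the initial division.
Dividing 1 in proportion to weights (total weight 3): Deepa (weight 1) → 1/3; Girish (weight 1/2) → 1/6; Chetan (weight 1) → 1/3; Falguni (weight 1/2) → 1/6.
Deepa is living and takes 1/3.
Girish predeceased; the 1/6 allotted to Girish's branch passes to Girish's issue by representation.
The 1/6 is divided into 3 equal shares of 1/18 among Eshan, Vikram, Lakshmi.
Eshan is living and takes 1/18.
Vikram is living and takes 1/18.
Lakshmi is living and takes 1/18.
Chetan predeceased; the 1/3 allotted to Chetan's branch passes to Chetan's issue by representation.
Rajiv's line is the sole branch at this level, so the full 1/3 passes to Rajiv's issue by representation.
The 1/3 is divided into 3 equal shares of 1/9 among Jayant, Neelam, Bhavna.
Jayant is living and takes 1/9.
Neelam is living and takes 1/9.
Bhavna is living and takes 1/9.
Falguni is living and takes 1/6.

Bhavna 1/9; Deepa 1/3; Eshan 1/18; Falguni 1/6; Jayant 1/9; Lakshmi 1/18; Neelam 1/9; Vikram 1/18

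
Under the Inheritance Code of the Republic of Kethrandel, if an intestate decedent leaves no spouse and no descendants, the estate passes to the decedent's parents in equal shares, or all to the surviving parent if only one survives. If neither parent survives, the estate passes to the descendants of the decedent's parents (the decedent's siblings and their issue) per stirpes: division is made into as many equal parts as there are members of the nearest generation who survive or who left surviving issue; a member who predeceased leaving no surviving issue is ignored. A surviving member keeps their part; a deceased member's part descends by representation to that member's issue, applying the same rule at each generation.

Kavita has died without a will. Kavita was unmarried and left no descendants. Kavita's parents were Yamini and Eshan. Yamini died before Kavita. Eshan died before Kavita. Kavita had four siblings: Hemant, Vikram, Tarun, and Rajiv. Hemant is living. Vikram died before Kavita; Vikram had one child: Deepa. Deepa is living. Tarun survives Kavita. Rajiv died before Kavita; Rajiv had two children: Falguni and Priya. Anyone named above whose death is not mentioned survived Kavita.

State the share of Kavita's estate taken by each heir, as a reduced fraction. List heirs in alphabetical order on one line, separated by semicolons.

Deepa 1/4; Falguni 1/8; Hemant 1/4; Priya 1/8; Tarun 1/4

Neither parent survives and there are no descendants, so the estate passes to Kavita's siblings and their issue per stirpes.
The estate is divided into 4 equal shares of 1/4 among Hemant, Vikram, Tarun, Rajiv.
Hemant is living and takes 1/4.
Vikram predeceased; the 1/4 allotted to Vikram's branch passes to Vikram's issue by representation.
Deepa is the sole taker at this level and receives the full 1/4.
Tarun is living and takes 1/4.
Rajiv predeceased; the 1/4 allotted to Rajiv's branch passes to Rajiv's issue by representation.
The 1/4 is divided into 2 equal shares of 1/8 among Falguni, Priya.
Falguni is living and takes 1/8.
Priya is living and takes 1/8.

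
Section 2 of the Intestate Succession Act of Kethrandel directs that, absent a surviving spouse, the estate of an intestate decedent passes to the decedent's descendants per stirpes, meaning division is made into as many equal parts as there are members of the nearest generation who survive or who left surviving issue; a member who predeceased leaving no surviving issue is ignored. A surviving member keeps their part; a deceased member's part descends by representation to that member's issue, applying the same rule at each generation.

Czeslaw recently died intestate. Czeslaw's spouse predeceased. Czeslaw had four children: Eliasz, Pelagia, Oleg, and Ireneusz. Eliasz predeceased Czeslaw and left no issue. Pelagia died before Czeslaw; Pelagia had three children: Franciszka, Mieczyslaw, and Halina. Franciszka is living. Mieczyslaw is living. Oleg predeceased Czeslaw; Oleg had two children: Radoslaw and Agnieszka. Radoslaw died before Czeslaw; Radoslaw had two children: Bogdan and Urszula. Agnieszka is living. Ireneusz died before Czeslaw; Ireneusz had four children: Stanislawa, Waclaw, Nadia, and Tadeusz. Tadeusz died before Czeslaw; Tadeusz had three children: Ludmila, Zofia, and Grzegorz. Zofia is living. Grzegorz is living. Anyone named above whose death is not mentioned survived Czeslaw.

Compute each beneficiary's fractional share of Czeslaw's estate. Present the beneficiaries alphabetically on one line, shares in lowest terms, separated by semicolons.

Agnieszka 1/6; Bogdan 1/12; Franciszka 1/9; Grzegorz 1/36; Halina 1/9; Ludmila 1/36; Mieczyslaw 1/9; Nadia 1/12; Stanislawa 1/12; Urszula 1/12; Waclaw 1/12; Zofia 1/36

There is no surviving spouse, so the entire estate passes to Czeslaw's descendants per stirpes.
Eliasz left no surviving issue, so that branch lapses and is disregarded.
The estate is divided into 3 equal shares of 1/3 among Pelagia, Oleg, Ireneusz.
Pelagia predeceased; the 1/3 allotted to Pelagia's branch passes to Pelagia's issue by representation.
The 1/3 is divided into 3 equal shares of 1/9 among Franciszka, Mieczyslaw, Halina.
Franciszka is living and takes 1/9.
Mieczyslaw is living and takes 1/9.
Halina is living and takes 1/9.
Oleg predeceased; the 1/3 allotted to Oleg's branch passes to Oleg's issue by representation.
The 1/3 is divided into 2 equal shares of 1/6 among Radoslaw, Agnieszka.
Radoslaw predeceased; the 1/6 allotted to Radoslaw's branch passes to Radoslaw's issue by representation.
The 1/6 is divided into 2 equal shares of 1/12 among Bogdan, Urszula.
Bogdan is living and takes 1/12.
Urszula is living and takes 1/12.
Agnieszka is living and takes 1/6.
Ireneusz predeceased; the 1/3 allotted to Ireneusz's branch passes to Ireneusz's issue by representation.
The 1/3 is divided into 4 equal shares of 1/12 among Stanislawa, Waclaw, Nadia, Tadeusz.
Stanislawa is living and takes 1/12.
Waclaw is living and takes 1/12.
Nadia is living and takes 1/12.
Tadeusz predeceased; the 1/12 allotted to Tadeusz's branch passes to Tadeusz's issue by representation.
The 1/12 is divided into 3 equal shares of 1/36 among Ludmila, Zofia, Grzegorz.
Ludmila is living and takes 1/36.
Zofia is living and takes 1/36.
Grzegorz is living and takes 1/36.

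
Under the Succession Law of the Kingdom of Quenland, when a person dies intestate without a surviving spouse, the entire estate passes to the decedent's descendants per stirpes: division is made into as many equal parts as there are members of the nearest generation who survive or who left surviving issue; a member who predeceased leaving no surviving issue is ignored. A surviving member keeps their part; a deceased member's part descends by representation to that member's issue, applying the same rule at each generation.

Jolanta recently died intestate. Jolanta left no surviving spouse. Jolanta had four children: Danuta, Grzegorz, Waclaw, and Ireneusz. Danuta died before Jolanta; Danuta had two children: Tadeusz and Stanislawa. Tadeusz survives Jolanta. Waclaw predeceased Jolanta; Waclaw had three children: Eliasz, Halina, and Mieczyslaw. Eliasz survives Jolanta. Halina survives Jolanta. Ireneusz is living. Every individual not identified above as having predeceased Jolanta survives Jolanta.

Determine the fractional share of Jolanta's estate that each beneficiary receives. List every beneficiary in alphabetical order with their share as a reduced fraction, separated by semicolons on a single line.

There is no surviving spouse, so the entire estate passes to Jolanta's descendants per stirpes.
The estate is divided into 4 equal shares of 1/4 among Danuta, Grzegorz, Waclaw, Ireneusz.
Danuta predeceased; the 1/4 allotted to Danuta's branch passes to Danuta's issue by representation.
The 1/4 is divided into 2 equal shares of 1/8 among Tadeusz, Stanislawa.
Tadeusz is living and takes 1/8.
Stanislawa is living and takes 1/8.
Grzegorz is living and takes 1/4.
Waclaw predeceased; the 1/4 allotted to Waclaw's branch passes to Waclaw's issue by representation.
The 1/4 is divided into 3 equal shares of 1/12 among Eliasz, Halina, Mieczyslaw.
Eliasz is living and takes 1/12.
Halina is living and takes 1/12.
Mieczyslaw is living and takes 1/12.
Ireneusz is living and takes 1/4.

Eliasz 1/12; Grzegorz 1/4; Halina 1/12; Ireneusz 1/4; Mieczyslaw 1/12; Stanislawa 1/8; Tadeusz 1/8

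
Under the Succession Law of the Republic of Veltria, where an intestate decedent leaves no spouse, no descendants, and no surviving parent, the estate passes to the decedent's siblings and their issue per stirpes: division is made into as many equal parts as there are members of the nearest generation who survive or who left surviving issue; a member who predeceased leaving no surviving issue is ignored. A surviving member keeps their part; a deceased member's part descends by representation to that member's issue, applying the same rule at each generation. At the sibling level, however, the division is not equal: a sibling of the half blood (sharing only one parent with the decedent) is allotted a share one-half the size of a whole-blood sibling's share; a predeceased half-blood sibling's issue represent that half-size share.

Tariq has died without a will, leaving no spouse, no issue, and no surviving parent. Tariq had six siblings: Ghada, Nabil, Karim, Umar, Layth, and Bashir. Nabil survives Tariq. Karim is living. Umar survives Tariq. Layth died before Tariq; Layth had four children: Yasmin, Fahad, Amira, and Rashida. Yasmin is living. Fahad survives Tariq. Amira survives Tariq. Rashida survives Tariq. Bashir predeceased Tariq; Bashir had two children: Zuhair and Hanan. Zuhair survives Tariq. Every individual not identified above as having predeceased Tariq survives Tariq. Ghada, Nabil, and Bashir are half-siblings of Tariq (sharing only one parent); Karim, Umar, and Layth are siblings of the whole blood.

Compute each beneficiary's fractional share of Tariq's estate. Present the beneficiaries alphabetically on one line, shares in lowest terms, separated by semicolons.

Amira 1/18; Fahad 1/18; Ghada 1/9; Hanan 1/18; Karim 2/9; Nabil 1/9; Rashida 1/18; Umar 2/9; Yasmin 1/18; Zuhair 1/18

No spouse, descendants, or parent survives, so the estate passes to Tariq's siblings per stirpes.
Half-blood siblings count for one-half the weight of whole-blood siblings at the initial division.
Dividing 1 in proportion to weights (total weight 9/2): Ghada (weight 1/2) → 1/9; Nabil (weight 1/2) → 1/9; Karim (weight 1) → 2/9; Umar (weight 1) → 2/9; Layth (weight 1) → 2/9; Bashir (weight 1/2) → 1/9.
Ghada is living and takes 1/9.
Nabil is living and takes 1/9.
Karim is living and takes 2/9.
Umar is living and takes 2/9.
Layth predeceased; the 2/9 allotted to Layth's branch passes to Layth's issue by representation.
The 2/9 is divided into 4 equal shares of 1/18 among Yasmin, Fahad, Amira, Rashida.
Yasmin is living and takes 1/18.
Fahad is living and takes 1/18.
Amira is living and takes 1/18.
Rashida is living and takes 1/18.
Bashir predeceased; the 1/9 allotted to Bashir's branch passes to Bashir's issue by representation.
The 1/9 is divided into 2 equal shares of 1/18 among Zuhair, Hanan.
Zuhair is living and takes 1/18.
Hanan is living and takes 1/18.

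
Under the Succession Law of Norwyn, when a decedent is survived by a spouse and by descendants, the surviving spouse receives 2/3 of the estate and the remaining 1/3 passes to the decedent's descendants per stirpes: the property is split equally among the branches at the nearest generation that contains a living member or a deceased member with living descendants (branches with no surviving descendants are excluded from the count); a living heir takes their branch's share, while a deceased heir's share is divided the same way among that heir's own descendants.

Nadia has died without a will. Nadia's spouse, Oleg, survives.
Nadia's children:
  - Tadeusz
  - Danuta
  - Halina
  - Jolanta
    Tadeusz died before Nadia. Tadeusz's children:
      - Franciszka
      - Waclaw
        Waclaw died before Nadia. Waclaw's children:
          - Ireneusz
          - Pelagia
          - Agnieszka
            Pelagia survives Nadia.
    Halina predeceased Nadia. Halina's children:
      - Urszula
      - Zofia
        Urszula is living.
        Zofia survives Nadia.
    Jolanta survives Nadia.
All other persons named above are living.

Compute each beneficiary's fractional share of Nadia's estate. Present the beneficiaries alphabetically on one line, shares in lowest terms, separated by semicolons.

Agnieszka 1/72; Danuta 1/12; Franciszka 1/24; Ireneusz 1/72; Jolanta 1/12; Oleg 2/3; Pelagia 1/72; Urszula 1/24; Zofia 1/24

Oleg, as surviving spouse, takes 2/3.
The remaining 1/3 passes to Nadia's descendants per stirpes.
The 1/3 is divided into 4 equal shares of 1/12 among Tadeusz, Danuta, Halina, Jolanta.
Tadeusz predeceased; the 1/12 allotted to Tadeusz's branch passes to Tadeusz's issue by representation.
The 1/12 is divided into 2 equal shares of 1/24 among Franciszka, Waclaw.
Franciszka is living and takes 1/24.
Waclaw predeceased; the 1/24 allotted to Waclaw's branch passes to Waclaw's issue by representation.
The 1/24 is divided into 3 equal shares of 1/72 among Ireneusz, Pelagia, Agnieszka.
Ireneusz is living and takes 1/72.
Pelagia is living and takes 1/72.
Agnieszka is living and takes 1/72.
Danuta is living and takes 1/12.
Halina predeceased; the 1/12 allotted to Halina's branch passes to Halina's issue by representation.
The 1/12 is divided into 2 equal shares of 1/24 among Urszula, Zofia.
Urszula is living and takes 1/24.
Zofia is living and takes 1/24.
Jolanta is living and takes 1/12.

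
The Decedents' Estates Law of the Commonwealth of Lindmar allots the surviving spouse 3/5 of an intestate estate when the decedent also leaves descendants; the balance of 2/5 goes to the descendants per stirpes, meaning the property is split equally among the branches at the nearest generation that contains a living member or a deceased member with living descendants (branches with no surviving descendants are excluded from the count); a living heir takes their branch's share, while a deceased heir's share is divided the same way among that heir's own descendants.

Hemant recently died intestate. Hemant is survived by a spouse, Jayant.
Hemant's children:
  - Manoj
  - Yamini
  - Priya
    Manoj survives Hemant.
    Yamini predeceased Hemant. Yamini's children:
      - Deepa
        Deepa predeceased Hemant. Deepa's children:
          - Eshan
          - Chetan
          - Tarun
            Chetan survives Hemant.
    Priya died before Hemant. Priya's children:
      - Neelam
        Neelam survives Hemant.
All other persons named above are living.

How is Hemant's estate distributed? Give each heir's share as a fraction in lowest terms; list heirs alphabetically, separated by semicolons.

Jayant, as surviving spouse, takes 3/5.
The remaining 2/5 passes to Hemant's descendants per stirpes.
The 2/5 is divided into 3 equal shares of 2/15 among Manoj, Yamini, Priya.
Manoj is living and takes 2/15.
Yamini predeceased; the 2/15 allotted to Yamini's branch passes to Yamini's issue by representation.
Deepa's line is the sole branch at this level, so the full 2/15 passes to Deepa's issue by representation.
The 2/15 is divided into 3 equal shares of 2/45 among Eshan, Chetan, Tarun.
Eshan is living and takes 2/45.
Chetan is living and takes 2/45.
Tarun is living and takes 2/45.
Priya predeceased; the 2/15 allotted to Priya's branch passes to Priya's issue by representation.
Neelam is the sole taker at this level and receives the full 2/15.

Chetan 2/45; Eshan 2/45; Jayant 3/5; Manoj 2/15; Neelam 2/15; Tarun 2/45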